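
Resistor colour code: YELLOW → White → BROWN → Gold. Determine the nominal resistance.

Yellow → 4 (first significant figure)
White → 9 (second significant figure)
Brown → ×10 multiplier
49 × 10 = 490 Ω

490 Ω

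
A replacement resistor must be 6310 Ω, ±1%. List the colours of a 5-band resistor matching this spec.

6310 Ω = 631 × 10^1.
6 → blue
3 → orange
1 → brown
Multiplier 10^1 → brown.
±1% tolerance → brown.

blue, orange, brown, brown, brown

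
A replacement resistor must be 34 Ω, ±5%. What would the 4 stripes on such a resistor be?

orange, yellow, black, gold

34 Ω = 34 × 10^0.
3 → orange
4 → yellow
Multiplier 10^0 → black.
±5% tolerance → gold.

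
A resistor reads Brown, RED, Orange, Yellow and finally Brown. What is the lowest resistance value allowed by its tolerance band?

Brown → 1 (first significant figure)
Red → 2 (second significant figure)
Orange → 3 (third significant figure)
Yellow → ×10^4 multiplier
Brown → ±1% tolerance
123 × 10000 = 1230000 Ω
Lowest = 1230000 × (1 − 1/100) = 1217700 Ω.

1217700 Ω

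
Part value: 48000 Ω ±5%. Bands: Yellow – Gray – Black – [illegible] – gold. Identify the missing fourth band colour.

red

48000 Ω = 480 × 10^2.
The fourth band is the multiplier, 10^2, which is red.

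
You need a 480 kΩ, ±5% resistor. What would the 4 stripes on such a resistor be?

480000 Ω = 48 × 10^4.
4 → yellow
8 → grey
Multiplier 10^4 → yellow.
±5% tolerance → gold.

yellow, grey, yellow, gold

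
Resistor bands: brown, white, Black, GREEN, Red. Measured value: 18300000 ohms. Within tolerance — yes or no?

no

Brown → 1 (first significant figure)
White → 9 (second significant figure)
Black → 0 (third significant figure)
Green → ×10^5 multiplier
Red → ±2% tolerance
190 × 100000 = 19000000 Ω
Allowed range: 18620000 Ω to 19380000 Ω.
18300000 ohms lies outside that range.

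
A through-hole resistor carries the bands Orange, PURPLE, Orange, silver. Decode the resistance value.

37000 Ω

Orange → 3 (first significant figure)
Violet → 7 (second significant figure)
Orange → ×10^3 multiplier
37 × 1000 = 37000 Ω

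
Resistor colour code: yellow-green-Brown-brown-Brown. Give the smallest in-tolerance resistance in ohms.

Yellow → 4 (first significant figure)
Green → 5 (second significant figure)
Brown → 1 (third significant figure)
Brown → ×10 multiplier
Brown → ±1% tolerance
451 × 10 = 4510 Ω
Smallest = 4510 × (1 − 1/100) = 4464.9 Ω.

4464.9 Ω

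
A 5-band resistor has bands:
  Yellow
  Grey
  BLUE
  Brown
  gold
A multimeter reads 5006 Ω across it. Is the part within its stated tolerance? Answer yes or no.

yes

Yellow → 4 (first significant figure)
Grey → 8 (second significant figure)
Blue → 6 (third significant figure)
Brown → ×10 multiplier
Gold → ±5% tolerance
486 × 10 = 4860 Ω
Allowed range: 4617 Ω to 5103 Ω.
5006 Ω lies inside that range.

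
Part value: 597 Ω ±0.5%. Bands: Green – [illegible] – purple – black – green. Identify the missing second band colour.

white

597 Ω = 597 × 10^0.
The second band gives digit 9 of the significand, and 9 is white.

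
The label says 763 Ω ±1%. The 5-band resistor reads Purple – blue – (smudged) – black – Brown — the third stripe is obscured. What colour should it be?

763 Ω = 763 × 10^0.
The third band gives digit 3 of the significand, and 3 is orange.

orange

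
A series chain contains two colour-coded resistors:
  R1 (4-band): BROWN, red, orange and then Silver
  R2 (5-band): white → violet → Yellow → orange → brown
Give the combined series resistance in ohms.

986000 Ω

R1: brown, red → 12; orange ×10^3 → 12000 Ω.
R2: white, violet, yellow → 974; orange ×10^3 → 974000 Ω.
Series: 12000 + 974000 = 986000 Ω.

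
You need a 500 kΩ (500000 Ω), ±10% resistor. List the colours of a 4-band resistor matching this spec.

500000 Ω = 50 × 10^4.
5 → green
0 → black
Multiplier 10^4 → yellow.
±10% tolerance → silver.

green, black, yellow, silver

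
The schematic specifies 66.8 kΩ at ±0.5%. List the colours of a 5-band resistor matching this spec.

66800 Ω = 668 × 10^2.
6 → blue
6 → blue
8 → grey
Multiplier 10^2 → red.
±0.5% tolerance → green.

blue, blue, grey, red, green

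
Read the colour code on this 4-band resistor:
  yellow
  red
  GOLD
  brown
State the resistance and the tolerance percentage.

4.2 Ω ±1%

Yellow → 4 (first significant figure)
Red → 2 (second significant figure)
Gold → ×0.1 multiplier
Brown → ±1% tolerance
42 × 0.1 = 4.2 Ω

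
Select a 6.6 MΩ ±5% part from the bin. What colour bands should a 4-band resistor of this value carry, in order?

blue, blue, green, gold

6600000 Ω = 66 × 10^5.
6 → blue
6 → blue
Multiplier 10^5 → green.
±5% tolerance → gold.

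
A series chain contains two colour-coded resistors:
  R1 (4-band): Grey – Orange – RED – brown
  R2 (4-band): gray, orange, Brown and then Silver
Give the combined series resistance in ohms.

9130 Ω

R1: grey, orange → 83; red ×10^2 → 8300 Ω.
R2: grey, orange → 83; brown ×10 → 830 Ω.
Series: 8300 + 830 = 9130 Ω.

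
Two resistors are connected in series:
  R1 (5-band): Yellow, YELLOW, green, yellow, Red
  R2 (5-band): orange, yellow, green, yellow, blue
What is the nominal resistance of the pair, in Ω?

7900000 Ω

R1: yellow, yellow, green → 445; yellow ×10^4 → 4450000 Ω.
R2: orange, yellow, green → 345; yellow ×10^4 → 3450000 Ω.
Series: 4450000 + 3450000 = 7900000 Ω.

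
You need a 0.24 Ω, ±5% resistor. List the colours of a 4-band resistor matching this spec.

red, yellow, silver, gold

0.24 Ω = 24 × 10^-2.
2 → red
4 → yellow
Multiplier 10^-2 → silver.
±5% tolerance → gold.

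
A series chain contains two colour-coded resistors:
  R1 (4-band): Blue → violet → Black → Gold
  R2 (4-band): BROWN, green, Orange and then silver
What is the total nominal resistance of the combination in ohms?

R1: blue, violet → 67; black ×1 → 67 Ω.
R2: brown, green → 15; orange ×10^3 → 15000 Ω.
Series: 67 + 15000 = 15067 Ω.

15067 Ω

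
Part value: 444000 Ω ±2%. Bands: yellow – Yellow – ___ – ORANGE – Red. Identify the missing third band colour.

444000 Ω = 444 × 10^3.
The third band gives digit 4 of the significand, and 4 is yellow.

yellow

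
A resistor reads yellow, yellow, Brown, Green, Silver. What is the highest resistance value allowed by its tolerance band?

Yellow → 4 (first significant figure)
Yellow → 4 (second significant figure)
Brown → 1 (third significant figure)
Green → ×10^5 multiplier
Silver → ±10% tolerance
441 × 100000 = 44100000 Ω
Highest = 44100000 × (1 + 10/100) = 48510000 Ω.

48510000 Ω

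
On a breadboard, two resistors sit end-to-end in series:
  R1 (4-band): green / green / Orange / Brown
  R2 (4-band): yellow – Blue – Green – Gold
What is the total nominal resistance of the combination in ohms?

4655000 Ω

R1: green, green → 55; orange ×10^3 → 55000 Ω.
R2: yellow, blue → 46; green ×10^5 → 4600000 Ω.
Series: 55000 + 4600000 = 4655000 Ω.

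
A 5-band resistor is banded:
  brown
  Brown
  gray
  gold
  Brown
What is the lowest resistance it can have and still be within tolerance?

Brown → 1 (first significant figure)
Brown → 1 (second significant figure)
Grey → 8 (third significant figure)
Gold → ×0.1 multiplier
Brown → ±1% tolerance
118 × 0.1 = 11.8 Ω
Lowest = 11.8 × (1 − 1/100) = 11.682 Ω.

11.682 Ω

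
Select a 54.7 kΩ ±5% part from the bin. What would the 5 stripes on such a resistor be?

green, yellow, violet, red, gold

54700 Ω = 547 × 10^2.
5 → green
4 → yellow
7 → violet
Multiplier 10^2 → red.
±5% tolerance → gold.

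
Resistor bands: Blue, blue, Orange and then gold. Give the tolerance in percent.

The last band, gold, is the tolerance band.
Gold corresponds to ±5%.

±5%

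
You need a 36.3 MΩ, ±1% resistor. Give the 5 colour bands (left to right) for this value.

36300000 Ω = 363 × 10^5.
3 → orange
6 → blue
3 → orange
Multiplier 10^5 → green.
±1% tolerance → brown.

orange, blue, orange, green, brown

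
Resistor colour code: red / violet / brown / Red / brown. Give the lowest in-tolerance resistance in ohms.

Red → 2 (first significant figure)
Violet → 7 (second significant figure)
Brown → 1 (third significant figure)
Red → ×10^2 multiplier
Brown → ±1% tolerance
271 × 100 = 27100 Ω
Lowest = 27100 × (1 − 1/100) = 26829 Ω.

26829 Ω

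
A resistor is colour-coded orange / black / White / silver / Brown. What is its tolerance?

±1%

The last band, brown, is the tolerance band.
Brown corresponds to ±1%.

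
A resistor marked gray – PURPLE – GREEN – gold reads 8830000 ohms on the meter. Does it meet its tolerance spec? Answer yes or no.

Grey → 8 (first significant figure)
Violet → 7 (second significant figure)
Green → ×10^5 multiplier
Gold → ±5% tolerance
87 × 100000 = 8700000 Ω
Allowed range: 8265000 Ω to 9135000 Ω.
8830000 ohms lies inside that range.

yes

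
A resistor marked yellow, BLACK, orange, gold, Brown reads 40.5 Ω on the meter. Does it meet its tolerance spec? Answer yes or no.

yes

Yellow → 4 (first significant figure)
Black → 0 (second significant figure)
Orange → 3 (third significant figure)
Gold → ×0.1 multiplier
Brown → ±1% tolerance
403 × 0.1 = 40.3 Ω
Allowed range: 39.897 Ω to 40.703 Ω.
40.5 Ω lies inside that range.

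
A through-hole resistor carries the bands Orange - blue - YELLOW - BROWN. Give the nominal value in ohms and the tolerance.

Orange → 3 (first significant figure)
Blue → 6 (second significant figure)
Yellow → ×10^4 multiplier
Brown → ±1% tolerance
36 × 10000 = 360000 Ω

360000 Ω ±1%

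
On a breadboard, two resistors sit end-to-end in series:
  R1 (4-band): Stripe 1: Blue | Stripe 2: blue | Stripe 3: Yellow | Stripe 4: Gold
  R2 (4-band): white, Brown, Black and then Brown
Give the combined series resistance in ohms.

R1: blue, blue → 66; yellow ×10^4 → 660000 Ω.
R2: white, brown → 91; black ×1 → 91 Ω.
Series: 660000 + 91 = 660091 Ω.

660091 Ω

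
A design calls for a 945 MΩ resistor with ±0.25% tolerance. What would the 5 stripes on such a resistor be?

945000000 Ω = 945 × 10^6.
9 → white
4 → yellow
5 → green
Multiplier 10^6 → blue.
±0.25% tolerance → blue.

white, yellow, green, blue, blue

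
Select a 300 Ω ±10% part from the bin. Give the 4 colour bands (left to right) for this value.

300 Ω = 30 × 10^1.
3 → orange
0 → black
Multiplier 10^1 → brown.
±10% tolerance → silver.

orange, black, brown, silver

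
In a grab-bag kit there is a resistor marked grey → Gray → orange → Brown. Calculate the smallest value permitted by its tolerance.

87120 Ω

Grey → 8 (first significant figure)
Grey → 8 (second significant figure)
Orange → ×10^3 multiplier
Brown → ±1% tolerance
88 × 1000 = 88000 Ω
Smallest = 88000 × (1 − 1/100) = 87120 Ω.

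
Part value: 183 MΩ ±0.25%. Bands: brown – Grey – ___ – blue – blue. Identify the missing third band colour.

orange

183000000 Ω = 183 × 10^6.
The third band gives digit 3 of the significand, and 3 is orange.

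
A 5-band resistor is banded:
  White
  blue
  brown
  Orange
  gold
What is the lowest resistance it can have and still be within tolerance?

912950 Ω

White → 9 (first significant figure)
Blue → 6 (second significant figure)
Brown → 1 (third significant figure)
Orange → ×10^3 multiplier
Gold → ±5% tolerance
961 × 1000 = 961000 Ω
Lowest = 961000 × (1 − 5/100) = 912950 Ω.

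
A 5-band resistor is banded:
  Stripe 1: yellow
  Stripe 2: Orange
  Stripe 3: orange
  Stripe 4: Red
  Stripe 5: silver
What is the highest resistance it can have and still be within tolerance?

Yellow → 4 (first significant figure)
Orange → 3 (second significant figure)
Orange → 3 (third significant figure)
Red → ×10^2 multiplier
Silver → ±10% tolerance
433 × 100 = 43300 Ω
Highest = 43300 × (1 + 10/100) = 47630 Ω.

47630 Ω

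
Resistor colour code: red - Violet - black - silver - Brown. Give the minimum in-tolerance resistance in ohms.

Red → 2 (first significant figure)
Violet → 7 (second significant figure)
Black → 0 (third significant figure)
Silver → ×0.01 multiplier
Brown → ±1% tolerance
270 × 0.01 = 2.7 Ω
Minimum = 2.7 × (1 − 1/100) = 2.673 Ω.

2.673 Ω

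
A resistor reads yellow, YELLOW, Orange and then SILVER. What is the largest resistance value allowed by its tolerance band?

Yellow → 4 (first significant figure)
Yellow → 4 (second significant figure)
Orange → ×10^3 multiplier
Silver → ±10% tolerance
44 × 1000 = 44000 Ω
Largest = 44000 × (1 + 10/100) = 48400 Ω.

48400 Ω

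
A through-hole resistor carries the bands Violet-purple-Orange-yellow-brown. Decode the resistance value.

Violet → 7 (first significant figure)
Violet → 7 (second significant figure)
Orange → 3 (third significant figure)
Yellow → ×10^4 multiplier
773 × 10000 = 7730000 Ω

7730000 Ω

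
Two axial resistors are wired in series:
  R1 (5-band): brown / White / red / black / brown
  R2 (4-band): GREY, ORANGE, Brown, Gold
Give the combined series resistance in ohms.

R1: brown, white, red → 192; black ×1 → 192 Ω.
R2: grey, orange → 83; brown ×10 → 830 Ω.
Series: 192 + 830 = 1022 Ω.

1022 Ω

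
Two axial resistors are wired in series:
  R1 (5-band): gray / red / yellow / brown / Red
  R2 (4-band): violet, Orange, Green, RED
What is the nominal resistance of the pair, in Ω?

R1: grey, red, yellow → 824; brown ×10 → 8240 Ω.
R2: violet, orange → 73; green ×10^5 → 7300000 Ω.
Series: 8240 + 7300000 = 7308240 Ω.

7308240 Ω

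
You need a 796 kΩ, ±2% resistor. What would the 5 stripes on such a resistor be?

violet, white, blue, orange, red

796000 Ω = 796 × 10^3.
7 → violet
9 → white
6 → blue
Multiplier 10^3 → orange.
±2% tolerance → red.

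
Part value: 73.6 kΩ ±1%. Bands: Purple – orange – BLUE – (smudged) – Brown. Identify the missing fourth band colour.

73600 Ω = 736 × 10^2.
The fourth band is the multiplier, 10^2, which is red.

red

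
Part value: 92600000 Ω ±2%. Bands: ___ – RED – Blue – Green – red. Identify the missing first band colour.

white

92600000 Ω = 926 × 10^5.
The first band gives digit 9 of the significand, and 9 is white.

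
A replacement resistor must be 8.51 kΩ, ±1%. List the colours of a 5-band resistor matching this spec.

8510 Ω = 851 × 10^1.
8 → grey
5 → green
1 → brown
Multiplier 10^1 → brown.
±1% tolerance → brown.

grey, green, brown, brown, brown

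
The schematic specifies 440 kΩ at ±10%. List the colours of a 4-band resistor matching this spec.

yellow, yellow, yellow, silver

440000 Ω = 44 × 10^4.
4 → yellow
4 → yellow
Multiplier 10^4 → yellow.
±10% tolerance → silver.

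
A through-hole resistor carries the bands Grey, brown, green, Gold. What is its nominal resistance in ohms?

8100000 Ω

Grey → 8 (first significant figure)
Brown → 1 (second significant figure)
Green → ×10^5 multiplier
81 × 100000 = 8100000 Ω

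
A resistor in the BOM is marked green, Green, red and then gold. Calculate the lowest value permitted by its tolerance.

5225 Ω

Green → 5 (first significant figure)
Green → 5 (second significant figure)
Red → ×10^2 multiplier
Gold → ±5% tolerance
55 × 100 = 5500 Ω
Lowest = 5500 × (1 − 5/100) = 5225 Ω.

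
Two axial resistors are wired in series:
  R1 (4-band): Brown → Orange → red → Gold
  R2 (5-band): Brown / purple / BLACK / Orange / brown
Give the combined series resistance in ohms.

171300 Ω

R1: brown, orange → 13; red ×10^2 → 1300 Ω.
R2: brown, violet, black → 170; orange ×10^3 → 170000 Ω.
Series: 1300 + 170000 = 171300 Ω.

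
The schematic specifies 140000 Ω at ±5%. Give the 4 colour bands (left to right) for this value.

140000 Ω = 14 × 10^4.
1 → brown
4 → yellow
Multiplier 10^4 → yellow.
±5% tolerance → gold.

brown, yellow, yellow, gold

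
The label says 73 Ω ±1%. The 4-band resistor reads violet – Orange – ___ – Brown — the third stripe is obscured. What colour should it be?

73 Ω = 73 × 10^0.
The third band is the multiplier, 10^0, which is black.

black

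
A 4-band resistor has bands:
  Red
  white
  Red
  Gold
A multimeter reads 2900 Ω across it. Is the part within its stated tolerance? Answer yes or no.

yes

Red → 2 (first significant figure)
White → 9 (second significant figure)
Red → ×10^2 multiplier
Gold → ±5% tolerance
29 × 100 = 2900 Ω
Allowed range: 2755 Ω to 3045 Ω.
2900 Ω lies inside that range.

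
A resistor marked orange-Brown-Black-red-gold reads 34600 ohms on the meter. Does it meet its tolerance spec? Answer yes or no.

Orange → 3 (first significant figure)
Brown → 1 (second significant figure)
Black → 0 (third significant figure)
Red → ×10^2 multiplier
Gold → ±5% tolerance
310 × 100 = 31000 Ω
Allowed range: 29450 Ω to 32550 Ω.
34600 ohms lies outside that range.

no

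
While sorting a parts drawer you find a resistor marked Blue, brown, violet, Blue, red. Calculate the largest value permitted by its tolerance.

629340000 Ω

Blue → 6 (first significant figure)
Brown → 1 (second significant figure)
Violet → 7 (third significant figure)
Blue → ×10^6 multiplier
Red → ±2% tolerance
617 × 1000000 = 617000000 Ω
Largest = 617000000 × (1 + 2/100) = 629340000 Ω.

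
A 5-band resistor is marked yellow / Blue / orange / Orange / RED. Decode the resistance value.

463000 Ω

Yellow → 4 (first significant figure)
Blue → 6 (second significant figure)
Orange → 3 (third significant figure)
Orange → ×10^3 multiplier
463 × 1000 = 463000 Ω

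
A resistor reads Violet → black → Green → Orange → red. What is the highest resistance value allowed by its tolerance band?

Violet → 7 (first significant figure)
Black → 0 (second significant figure)
Green → 5 (third significant figure)
Orange → ×10^3 multiplier
Red → ±2% tolerance
705 × 1000 = 705000 Ω
Highest = 705000 × (1 + 2/100) = 719100 Ω.

719100 Ω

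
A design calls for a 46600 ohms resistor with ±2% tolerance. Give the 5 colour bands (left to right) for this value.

46600 Ω = 466 × 10^2.
4 → yellow
6 → blue
6 → blue
Multiplier 10^2 → red.
±2% tolerance → red.

yellow, blue, blue, red, red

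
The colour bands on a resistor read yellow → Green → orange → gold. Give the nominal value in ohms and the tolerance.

Yellow → 4 (first significant figure)
Green → 5 (second significant figure)
Orange → ×10^3 multiplier
Gold → ±5% tolerance
45 × 1000 = 45000 Ω

45000 Ω ±5%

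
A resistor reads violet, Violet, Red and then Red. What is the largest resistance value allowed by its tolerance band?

Violet → 7 (first significant figure)
Violet → 7 (second significant figure)
Red → ×10^2 multiplier
Red → ±2% tolerance
77 × 100 = 7700 Ω
Largest = 7700 × (1 + 2/100) = 7854 Ω.

7854 Ω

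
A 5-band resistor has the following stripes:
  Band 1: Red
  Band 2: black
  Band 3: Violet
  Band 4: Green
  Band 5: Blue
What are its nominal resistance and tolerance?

Red → 2 (first significant figure)
Black → 0 (second significant figure)
Violet → 7 (third significant figure)
Green → ×10^5 multiplier
Blue → ±0.25% tolerance
207 × 100000 = 20700000 Ω

20700000 Ω ±0.25%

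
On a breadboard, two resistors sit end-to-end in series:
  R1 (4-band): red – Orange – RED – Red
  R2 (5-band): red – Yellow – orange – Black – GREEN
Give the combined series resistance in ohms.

2543 Ω

R1: red, orange → 23; red ×10^2 → 2300 Ω.
R2: red, yellow, orange → 243; black ×1 → 243 Ω.
Series: 2300 + 243 = 2543 Ω.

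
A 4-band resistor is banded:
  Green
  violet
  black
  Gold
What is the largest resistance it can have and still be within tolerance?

59.85 Ω

Green → 5 (first significant figure)
Violet → 7 (second significant figure)
Black → ×1 multiplier
Gold → ±5% tolerance
57 × 1 = 57 Ω
Largest = 57 × (1 + 5/100) = 59.85 Ω.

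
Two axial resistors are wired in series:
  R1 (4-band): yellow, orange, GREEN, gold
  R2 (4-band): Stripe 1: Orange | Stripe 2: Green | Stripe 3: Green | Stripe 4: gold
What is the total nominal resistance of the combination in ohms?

R1: yellow, orange → 43; green ×10^5 → 4300000 Ω.
R2: orange, green → 35; green ×10^5 → 3500000 Ω.
Series: 4300000 + 3500000 = 7800000 Ω.

7800000 Ω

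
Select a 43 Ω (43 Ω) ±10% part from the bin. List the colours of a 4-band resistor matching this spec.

yellow, orange, black, silver

43 Ω = 43 × 10^0.
4 → yellow
3 → orange
Multiplier 10^0 → black.
±10% tolerance → silver.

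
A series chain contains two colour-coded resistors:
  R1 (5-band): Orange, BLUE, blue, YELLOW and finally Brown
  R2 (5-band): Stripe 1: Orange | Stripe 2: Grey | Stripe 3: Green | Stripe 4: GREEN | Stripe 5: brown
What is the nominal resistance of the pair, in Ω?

R1: orange, blue, blue → 366; yellow ×10^4 → 3660000 Ω.
R2: orange, grey, green → 385; green ×10^5 → 38500000 Ω.
Series: 3660000 + 38500000 = 42160000 Ω.

42160000 Ω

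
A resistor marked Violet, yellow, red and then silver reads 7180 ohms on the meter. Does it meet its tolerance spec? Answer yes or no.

yes

Violet → 7 (first significant figure)
Yellow → 4 (second significant figure)
Red → ×10^2 multiplier
Silver → ±10% tolerance
74 × 100 = 7400 Ω
Allowed range: 6660 Ω to 8140 Ω.
7180 ohms lies inside that range.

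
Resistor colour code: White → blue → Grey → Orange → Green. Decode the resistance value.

968000 Ω

White → 9 (first significant figure)
Blue → 6 (second significant figure)
Grey → 8 (third significant figure)
Orange → ×10^3 multiplier
968 × 1000 = 968000 Ω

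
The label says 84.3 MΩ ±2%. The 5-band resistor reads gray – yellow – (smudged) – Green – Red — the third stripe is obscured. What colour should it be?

84300000 Ω = 843 × 10^5.
The third band gives digit 3 of the significand, and 3 is orange.

orange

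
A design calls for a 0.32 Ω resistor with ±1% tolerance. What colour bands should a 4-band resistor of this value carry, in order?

0.32 Ω = 32 × 10^-2.
3 → orange
2 → red
Multiplier 10^-2 → silver.
±1% tolerance → brown.

orange, red, silver, brown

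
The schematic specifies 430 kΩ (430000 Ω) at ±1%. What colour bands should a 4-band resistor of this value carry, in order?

430000 Ω = 43 × 10^4.
4 → yellow
3 → orange
Multiplier 10^4 → yellow.
±1% tolerance → brown.

yellow, orange, yellow, brown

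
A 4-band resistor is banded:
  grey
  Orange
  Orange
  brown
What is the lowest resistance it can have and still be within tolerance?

82170 Ω

Grey → 8 (first significant figure)
Orange → 3 (second significant figure)
Orange → ×10^3 multiplier
Brown → ±1% tolerance
83 × 1000 = 83000 Ω
Lowest = 83000 × (1 − 1/100) = 82170 Ω.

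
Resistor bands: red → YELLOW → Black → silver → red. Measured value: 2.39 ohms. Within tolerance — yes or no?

yes

Red → 2 (first significant figure)
Yellow → 4 (second significant figure)
Black → 0 (third significant figure)
Silver → ×0.01 multiplier
Red → ±2% tolerance
240 × 0.01 = 2.4 Ω
Allowed range: 2.352 Ω to 2.448 Ω.
2.39 ohms lies inside that range.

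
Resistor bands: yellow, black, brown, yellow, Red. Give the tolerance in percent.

±2%

The last band, red, is the tolerance band.
Red corresponds to ±2%.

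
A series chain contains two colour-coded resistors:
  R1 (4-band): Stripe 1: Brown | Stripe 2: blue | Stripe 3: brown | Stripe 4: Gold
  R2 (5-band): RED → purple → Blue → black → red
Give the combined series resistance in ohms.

R1: brown, blue → 16; brown ×10 → 160 Ω.
R2: red, violet, blue → 276; black ×1 → 276 Ω.
Series: 160 + 276 = 436 Ω.

436 Ω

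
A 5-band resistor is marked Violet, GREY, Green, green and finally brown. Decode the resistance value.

Violet → 7 (first significant figure)
Grey → 8 (second significant figure)
Green → 5 (third significant figure)
Green → ×10^5 multiplier
785 × 100000 = 78500000 Ω

78500000 Ω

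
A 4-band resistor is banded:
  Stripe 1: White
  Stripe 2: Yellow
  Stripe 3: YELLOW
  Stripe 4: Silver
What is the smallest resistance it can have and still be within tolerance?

846000 Ω

White → 9 (first significant figure)
Yellow → 4 (second significant figure)
Yellow → ×10^4 multiplier
Silver → ±10% tolerance
94 × 10000 = 940000 Ω
Smallest = 940000 × (1 − 10/100) = 846000 Ω.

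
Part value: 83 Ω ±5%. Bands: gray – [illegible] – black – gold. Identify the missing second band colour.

orange

83 Ω = 83 × 10^0.
The second band gives digit 3 of the significand, and 3 is orange.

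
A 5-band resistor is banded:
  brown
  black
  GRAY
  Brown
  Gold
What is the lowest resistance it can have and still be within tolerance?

Brown → 1 (first significant figure)
Black → 0 (second significant figure)
Grey → 8 (third significant figure)
Brown → ×10 multiplier
Gold → ±5% tolerance
108 × 10 = 1080 Ω
Lowest = 1080 × (1 − 5/100) = 1026 Ω.

1026 Ω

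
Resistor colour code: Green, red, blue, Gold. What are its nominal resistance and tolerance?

52000000 Ω ±5%

Green → 5 (first significant figure)
Red → 2 (second significant figure)
Blue → ×10^6 multiplier
Gold → ±5% tolerance
52 × 1000000 = 52000000 Ω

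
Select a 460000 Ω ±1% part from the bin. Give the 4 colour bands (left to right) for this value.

yellow, blue, yellow, brown

460000 Ω = 46 × 10^4.
4 → yellow
6 → blue
Multiplier 10^4 → yellow.
±1% tolerance → brown.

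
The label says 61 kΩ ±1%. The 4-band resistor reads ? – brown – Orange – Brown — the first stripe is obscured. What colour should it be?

61000 Ω = 61 × 10^3.
The first band gives digit 6 of the significand, and 6 is blue.

blue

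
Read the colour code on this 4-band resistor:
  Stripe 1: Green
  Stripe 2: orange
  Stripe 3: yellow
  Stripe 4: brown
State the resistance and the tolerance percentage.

530000 Ω ±1%

Green → 5 (first significant figure)
Orange → 3 (second significant figure)
Yellow → ×10^4 multiplier
Brown → ±1% tolerance
53 × 10000 = 530000 Ω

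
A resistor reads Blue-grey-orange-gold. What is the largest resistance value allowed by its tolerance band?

71400 Ω

Blue → 6 (first significant figure)
Grey → 8 (second significant figure)
Orange → ×10^3 multiplier
Gold → ±5% tolerance
68 × 1000 = 68000 Ω
Largest = 68000 × (1 + 5/100) = 71400 Ω.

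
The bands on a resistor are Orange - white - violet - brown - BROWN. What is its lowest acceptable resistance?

Orange → 3 (first significant figure)
White → 9 (second significant figure)
Violet → 7 (third significant figure)
Brown → ×10 multiplier
Brown → ±1% tolerance
397 × 10 = 3970 Ω
Lowest = 3970 × (1 − 1/100) = 3930.3 Ω.

3930.3 Ω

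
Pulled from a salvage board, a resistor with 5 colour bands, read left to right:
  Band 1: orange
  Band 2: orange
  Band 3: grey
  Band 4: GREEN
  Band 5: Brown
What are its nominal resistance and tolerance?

33800000 Ω ±1%

Orange → 3 (first significant figure)
Orange → 3 (second significant figure)
Grey → 8 (third significant figure)
Green → ×10^5 multiplier
Brown → ±1% tolerance
338 × 100000 = 33800000 Ω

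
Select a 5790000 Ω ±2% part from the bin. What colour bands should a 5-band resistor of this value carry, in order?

5790000 Ω = 579 × 10^4.
5 → green
7 → violet
9 → white
Multiplier 10^4 → yellow.
±2% tolerance → red.

green, violet, white, yellow, red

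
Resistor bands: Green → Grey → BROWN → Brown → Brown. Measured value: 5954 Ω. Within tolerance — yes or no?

Green → 5 (first significant figure)
Grey → 8 (second significant figure)
Brown → 1 (third significant figure)
Brown → ×10 multiplier
Brown → ±1% tolerance
581 × 10 = 5810 Ω
Allowed range: 5751.9 Ω to 5868.1 Ω.
5954 Ω lies outside that range.

no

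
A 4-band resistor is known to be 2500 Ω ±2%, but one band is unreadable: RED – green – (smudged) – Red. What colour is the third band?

red

2500 Ω = 25 × 10^2.
The third band is the multiplier, 10^2, which is red.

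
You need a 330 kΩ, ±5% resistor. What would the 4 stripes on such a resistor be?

orange, orange, yellow, gold

330000 Ω = 33 × 10^4.
3 → orange
3 → orange
Multiplier 10^4 → yellow.
±5% tolerance → gold.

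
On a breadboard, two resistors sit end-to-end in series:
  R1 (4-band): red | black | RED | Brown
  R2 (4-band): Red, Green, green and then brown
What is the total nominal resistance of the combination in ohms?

2502000 Ω

R1: red, black → 20; red ×10^2 → 2000 Ω.
R2: red, green → 25; green ×10^5 → 2500000 Ω.
Series: 2000 + 2500000 = 2502000 Ω.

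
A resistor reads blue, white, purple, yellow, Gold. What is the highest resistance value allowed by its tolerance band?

Blue → 6 (first significant figure)
White → 9 (second significant figure)
Violet → 7 (third significant figure)
Yellow → ×10^4 multiplier
Gold → ±5% tolerance
697 × 10000 = 6970000 Ω
Highest = 6970000 × (1 + 5/100) = 7318500 Ω.

7318500 Ω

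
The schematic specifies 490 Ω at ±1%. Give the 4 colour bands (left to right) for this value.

490 Ω = 49 × 10^1.
4 → yellow
9 → white
Multiplier 10^1 → brown.
±1% tolerance → brown.

yellow, white, brown, brown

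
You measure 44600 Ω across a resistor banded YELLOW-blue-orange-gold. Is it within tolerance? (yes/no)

Yellow → 4 (first significant figure)
Blue → 6 (second significant figure)
Orange → ×10^3 multiplier
Gold → ±5% tolerance
46 × 1000 = 46000 Ω
Allowed range: 43700 Ω to 48300 Ω.
44600 Ω lies inside that range.

yes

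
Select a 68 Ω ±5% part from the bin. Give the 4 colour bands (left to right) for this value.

68 Ω = 68 × 10^0.
6 → blue
8 → grey
Multiplier 10^0 → black.
±5% tolerance → gold.

blue, grey, black, gold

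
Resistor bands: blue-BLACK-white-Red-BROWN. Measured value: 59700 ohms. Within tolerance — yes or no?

no

Blue → 6 (first significant figure)
Black → 0 (second significant figure)
White → 9 (third significant figure)
Red → ×10^2 multiplier
Brown → ±1% tolerance
609 × 100 = 60900 Ω
Allowed range: 60291 Ω to 61509 Ω.
59700 ohms lies outside that range.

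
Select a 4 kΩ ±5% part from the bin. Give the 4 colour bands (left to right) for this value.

yellow, black, red, gold

4000 Ω = 40 × 10^2.
4 → yellow
0 → black
Multiplier 10^2 → red.
±5% tolerance → gold.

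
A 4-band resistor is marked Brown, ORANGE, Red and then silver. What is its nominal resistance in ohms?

1300 Ω

Brown → 1 (first significant figure)
Orange → 3 (second significant figure)
Red → ×10^2 multiplier
13 × 100 = 1300 Ω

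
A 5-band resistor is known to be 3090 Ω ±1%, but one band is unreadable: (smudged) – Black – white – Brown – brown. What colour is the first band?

orange

3090 Ω = 309 × 10^1.
The first band gives digit 3 of the significand, and 3 is orange.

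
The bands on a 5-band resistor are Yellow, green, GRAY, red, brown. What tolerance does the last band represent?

±1%

The last band, brown, is the tolerance band.
Brown corresponds to ±1%.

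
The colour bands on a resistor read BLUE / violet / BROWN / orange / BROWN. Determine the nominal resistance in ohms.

Blue → 6 (first significant figure)
Violet → 7 (second significant figure)
Brown → 1 (third significant figure)
Orange → ×10^3 multiplier
671 × 1000 = 671000 Ω

671000 Ω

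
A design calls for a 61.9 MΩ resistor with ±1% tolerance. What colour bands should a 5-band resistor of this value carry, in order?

61900000 Ω = 619 × 10^5.
6 → blue
1 → brown
9 → white
Multiplier 10^5 → green.
±1% tolerance → brown.

blue, brown, white, green, brown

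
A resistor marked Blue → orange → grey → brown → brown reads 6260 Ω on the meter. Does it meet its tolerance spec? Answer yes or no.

Blue → 6 (first significant figure)
Orange → 3 (second significant figure)
Grey → 8 (third significant figure)
Brown → ×10 multiplier
Brown → ±1% tolerance
638 × 10 = 6380 Ω
Allowed range: 6316.2 Ω to 6443.8 Ω.
6260 Ω lies outside that range.

no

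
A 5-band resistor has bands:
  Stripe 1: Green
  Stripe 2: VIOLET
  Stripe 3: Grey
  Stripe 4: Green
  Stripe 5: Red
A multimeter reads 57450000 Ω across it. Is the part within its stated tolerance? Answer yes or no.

Green → 5 (first significant figure)
Violet → 7 (second significant figure)
Grey → 8 (third significant figure)
Green → ×10^5 multiplier
Red → ±2% tolerance
578 × 100000 = 57800000 Ω
Allowed range: 56644000 Ω to 58956000 Ω.
57450000 Ω lies inside that range.

yes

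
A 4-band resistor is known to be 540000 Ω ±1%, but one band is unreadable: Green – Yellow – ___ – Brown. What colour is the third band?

yellow

540000 Ω = 54 × 10^4.
The third band is the multiplier, 10^4, which is yellow.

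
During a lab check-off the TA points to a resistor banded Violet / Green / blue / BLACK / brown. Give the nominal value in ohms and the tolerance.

Violet → 7 (first significant figure)
Green → 5 (second significant figure)
Blue → 6 (third significant figure)
Black → ×1 multiplier
Brown → ±1% tolerance
756 × 1 = 756 Ω

756 Ω ±1%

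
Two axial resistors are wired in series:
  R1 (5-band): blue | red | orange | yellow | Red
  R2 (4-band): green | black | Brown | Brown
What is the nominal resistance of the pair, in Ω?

6230500 Ω

R1: blue, red, orange → 623; yellow ×10^4 → 6230000 Ω.
R2: green, black → 50; brown ×10 → 500 Ω.
Series: 6230000 + 500 = 6230500 Ω.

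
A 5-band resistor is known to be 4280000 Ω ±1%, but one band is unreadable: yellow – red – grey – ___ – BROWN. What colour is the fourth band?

4280000 Ω = 428 × 10^4.
The fourth band is the multiplier, 10^4, which is yellow.

yellow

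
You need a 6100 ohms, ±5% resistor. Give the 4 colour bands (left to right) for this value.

6100 Ω = 61 × 10^2.
6 → blue
1 → brown
Multiplier 10^2 → red.
±5% tolerance → gold.

blue, brown, red, gold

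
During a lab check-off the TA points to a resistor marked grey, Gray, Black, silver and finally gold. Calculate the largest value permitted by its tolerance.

Grey → 8 (first significant figure)
Grey → 8 (second significant figure)
Black → 0 (third significant figure)
Silver → ×0.01 multiplier
Gold → ±5% tolerance
880 × 0.01 = 8.8 Ω
Largest = 8.8 × (1 + 5/100) = 9.24 Ω.

9.24 Ω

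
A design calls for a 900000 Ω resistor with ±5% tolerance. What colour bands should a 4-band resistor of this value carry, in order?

white, black, yellow, gold

900000 Ω = 90 × 10^4.
9 → white
0 → black
Multiplier 10^4 → yellow.
±5% tolerance → gold.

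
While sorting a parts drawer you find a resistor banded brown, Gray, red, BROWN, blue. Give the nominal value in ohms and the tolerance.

Brown → 1 (first significant figure)
Grey → 8 (second significant figure)
Red → 2 (third significant figure)
Brown → ×10 multiplier
Blue → ±0.25% tolerance
182 × 10 = 1820 Ω

1820 Ω ±0.25%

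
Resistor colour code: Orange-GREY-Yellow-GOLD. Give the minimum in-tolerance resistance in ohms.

Orange → 3 (first significant figure)
Grey → 8 (second significant figure)
Yellow → ×10^4 multiplier
Gold → ±5% tolerance
38 × 10000 = 380000 Ω
Minimum = 380000 × (1 − 5/100) = 361000 Ω.

361000 Ω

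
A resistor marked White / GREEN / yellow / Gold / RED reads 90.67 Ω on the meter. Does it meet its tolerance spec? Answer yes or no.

no

White → 9 (first significant figure)
Green → 5 (second significant figure)
Yellow → 4 (third significant figure)
Gold → ×0.1 multiplier
Red → ±2% tolerance
954 × 0.1 = 95.4 Ω
Allowed range: 93.492 Ω to 97.308 Ω.
90.67 Ω lies outside that range.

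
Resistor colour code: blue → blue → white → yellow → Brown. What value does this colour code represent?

6690000 Ω

Blue → 6 (first significant figure)
Blue → 6 (second significant figure)
White → 9 (third significant figure)
Yellow → ×10^4 multiplier
669 × 10000 = 6690000 Ω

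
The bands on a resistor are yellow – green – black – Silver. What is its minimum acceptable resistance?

40.5 Ω

Yellow → 4 (first significant figure)
Green → 5 (second significant figure)
Black → ×1 multiplier
Silver → ±10% tolerance
45 × 1 = 45 Ω
Minimum = 45 × (1 − 10/100) = 40.5 Ω.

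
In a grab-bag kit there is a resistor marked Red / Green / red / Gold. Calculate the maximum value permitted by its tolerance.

Red → 2 (first significant figure)
Green → 5 (second significant figure)
Red → ×10^2 multiplier
Gold → ±5% tolerance
25 × 100 = 2500 Ω
Maximum = 2500 × (1 + 5/100) = 2625 Ω.

2625 Ω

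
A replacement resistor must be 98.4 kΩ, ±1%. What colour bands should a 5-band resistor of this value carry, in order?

white, grey, yellow, red, brown

98400 Ω = 984 × 10^2.
9 → white
8 → grey
4 → yellow
Multiplier 10^2 → red.
±1% tolerance → brown.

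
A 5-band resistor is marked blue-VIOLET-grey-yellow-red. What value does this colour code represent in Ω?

6780000 Ω

Blue → 6 (first significant figure)
Violet → 7 (second significant figure)
Grey → 8 (third significant figure)
Yellow → ×10^4 multiplier
678 × 10000 = 6780000 Ω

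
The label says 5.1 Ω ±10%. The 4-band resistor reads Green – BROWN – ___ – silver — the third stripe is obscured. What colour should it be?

gold

5.1 Ω = 51 × 10^-1.
The third band is the multiplier, 10^-1, which is gold.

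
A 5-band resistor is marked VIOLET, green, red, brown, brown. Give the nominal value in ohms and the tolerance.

7520 Ω ±1%

Violet → 7 (first significant figure)
Green → 5 (second significant figure)
Red → 2 (third significant figure)
Brown → ×10 multiplier
Brown → ±1% tolerance
752 × 10 = 7520 Ω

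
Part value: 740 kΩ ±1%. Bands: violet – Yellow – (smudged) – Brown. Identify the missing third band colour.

yellow

740000 Ω = 74 × 10^4.
The third band is the multiplier, 10^4, which is yellow.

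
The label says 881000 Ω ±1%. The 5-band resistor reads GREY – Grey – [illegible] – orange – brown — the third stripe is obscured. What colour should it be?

brown

881000 Ω = 881 × 10^3.
The third band gives digit 1 of the significand, and 1 is brown.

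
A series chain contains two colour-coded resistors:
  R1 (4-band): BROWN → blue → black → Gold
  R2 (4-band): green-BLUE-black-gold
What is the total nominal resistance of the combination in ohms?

R1: brown, blue → 16; black ×1 → 16 Ω.
R2: green, blue → 56; black ×1 → 56 Ω.
Series: 16 + 56 = 72 Ω.

72 Ω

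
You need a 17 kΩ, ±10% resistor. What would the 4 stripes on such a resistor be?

17000 Ω = 17 × 10^3.
1 → brown
7 → violet
Multiplier 10^3 → orange.
±10% tolerance → silver.

brown, violet, orange, silver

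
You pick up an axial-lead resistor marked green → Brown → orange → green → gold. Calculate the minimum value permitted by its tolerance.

Green → 5 (first significant figure)
Brown → 1 (second significant figure)
Orange → 3 (third significant figure)
Green → ×10^5 multiplier
Gold → ±5% tolerance
513 × 100000 = 51300000 Ω
Minimum = 51300000 × (1 − 5/100) = 48735000 Ω.

48735000 Ω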